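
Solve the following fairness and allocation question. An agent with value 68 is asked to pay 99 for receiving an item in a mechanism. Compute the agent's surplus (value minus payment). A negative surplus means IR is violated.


Step 1: Surplus = value - payment = 68 - 99 = -31
Step 2: IR is violated (surplus < 0)

-31


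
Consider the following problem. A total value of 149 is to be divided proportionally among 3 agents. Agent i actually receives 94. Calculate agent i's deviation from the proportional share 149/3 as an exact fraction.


Step 1: Proportional share = 149/3
Step 2: Agent's actual allocation = 94
Step 3: Excess = 94 - 149/3 = 133/3

133/3


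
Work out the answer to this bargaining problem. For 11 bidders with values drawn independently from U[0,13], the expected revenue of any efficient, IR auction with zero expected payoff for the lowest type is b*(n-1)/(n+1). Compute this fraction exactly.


Step 1: By Revenue Equivalence, expected revenue = b*(n-1)/(n+1)
Step 2: Substituting n = 11, b = 13
Step 3: Revenue = 13*(11-1)/(11+1) = 13*10/12
Step 4: Revenue = 130/12 = 65/6

65/6


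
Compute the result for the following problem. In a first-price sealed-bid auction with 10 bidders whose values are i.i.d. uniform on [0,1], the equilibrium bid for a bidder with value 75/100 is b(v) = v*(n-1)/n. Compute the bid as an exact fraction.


Step 1: The symmetric BNE bidding function is b(v) = v * (n-1) / n
Step 2: Substitute v = 3/4 and n = 10
Step 3: b = 3/4 * 9/10
Step 4: b = 27/40

27/40


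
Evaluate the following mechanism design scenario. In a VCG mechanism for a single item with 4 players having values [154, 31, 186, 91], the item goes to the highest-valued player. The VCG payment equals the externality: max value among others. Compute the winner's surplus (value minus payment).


Step 1: The winner is the agent with the highest value: agent 2 with value 186
Step 2: Values of other agents: [154, 31, 91]
Step 3: VCG payment = max of others' values = 154
Step 4: Surplus = 186 - 154 = 32

32


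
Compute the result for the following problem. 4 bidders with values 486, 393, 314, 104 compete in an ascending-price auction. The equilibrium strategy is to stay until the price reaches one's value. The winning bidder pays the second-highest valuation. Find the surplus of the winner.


Step 1: Identify the highest value: 486
Step 2: Identify the second-highest value: 393
Step 3: The final price = second-highest value = 393
Step 4: Surplus = 486 - 393 = 93

93


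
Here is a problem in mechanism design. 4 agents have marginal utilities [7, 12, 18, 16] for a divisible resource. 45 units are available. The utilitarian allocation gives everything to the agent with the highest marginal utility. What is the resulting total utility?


Step 1: The marginal utilities are [7, 12, 18, 16]
Step 2: The highest marginal utility is 18
Step 3: All 45 units go to that agent
Step 4: Total utility = 18 * 45 = 810

810


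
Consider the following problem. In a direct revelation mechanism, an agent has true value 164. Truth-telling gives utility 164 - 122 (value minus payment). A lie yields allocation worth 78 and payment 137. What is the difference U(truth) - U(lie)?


Step 1: U(truth) = value - payment = 164 - 122 = 42
Step 2: U(lie) = allocation - payment = 78 - 137 = -59
Step 3: IC gap = 42 - (-59) = 101

101


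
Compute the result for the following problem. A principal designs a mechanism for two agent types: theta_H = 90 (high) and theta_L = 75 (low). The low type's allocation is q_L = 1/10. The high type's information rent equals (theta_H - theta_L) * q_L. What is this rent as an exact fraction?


Step 1: theta_H - theta_L = 90 - 75 = 15
Step 2: Information rent = (theta_H - theta_L) * q_L
Step 3: = 15 * 1/10
Step 4: = 3/2

3/2


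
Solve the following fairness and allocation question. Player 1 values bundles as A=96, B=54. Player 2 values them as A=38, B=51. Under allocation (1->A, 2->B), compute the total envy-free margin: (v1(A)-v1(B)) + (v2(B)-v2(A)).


Step 1: Player 1's margin = v1(A) - v1(B) = 96 - 54 = 42
Step 2: Player 2's margin = v2(B) - v2(A) = 51 - 38 = 13
Step 3: Total margin = 42 + 13 = 55

55


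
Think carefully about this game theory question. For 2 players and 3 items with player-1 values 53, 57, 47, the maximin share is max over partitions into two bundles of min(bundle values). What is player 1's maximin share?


Step 1: Item values = 53, 57, 47
Step 2: Enumerate all 2-bundle partitions and take the smaller bundle:
  Partition 1: {53} vs {57,47} -> bundles 53, 104; min = 53
  Partition 2: {57} vs {53,47} -> bundles 57, 100; min = 57
  Partition 3: {47} vs {53,57} -> bundles 47, 110; min = 47
Step 3: MMS = max(53, 57, 47) = 57

57


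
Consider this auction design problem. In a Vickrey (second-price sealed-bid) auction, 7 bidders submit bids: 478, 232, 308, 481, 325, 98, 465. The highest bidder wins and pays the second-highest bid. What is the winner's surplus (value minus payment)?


Step 1: Sort bids in descending order: 481, 478, 465, 325, 308, 232, 98
Step 2: The winning bid is the highest: 481
Step 3: The payment equals the second-highest bid: 478
Step 4: Surplus = winner's bid - payment = 481 - 478 = 3

3


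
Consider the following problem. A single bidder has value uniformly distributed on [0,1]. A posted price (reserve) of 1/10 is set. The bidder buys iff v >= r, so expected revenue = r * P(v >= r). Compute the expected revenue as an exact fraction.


Step 1: Posted price r = 1/10, value support [0,1]
Step 2: P(v >= r) = (1 - 1/10)/1 = 9/10
Step 3: Expected revenue = r * P(v >= r) = 1/10 * 9/10
Step 4: Revenue = 9/100

9/100


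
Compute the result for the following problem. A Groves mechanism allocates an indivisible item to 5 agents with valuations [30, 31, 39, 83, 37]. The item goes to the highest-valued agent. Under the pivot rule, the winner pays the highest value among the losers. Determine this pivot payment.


Step 1: The efficient winner is agent 3 with value 83
Step 2: Other agents' values: [30, 31, 39, 37]
Step 3: Pivot payment = max(others) = 39
Step 4: The winner pays 39

39


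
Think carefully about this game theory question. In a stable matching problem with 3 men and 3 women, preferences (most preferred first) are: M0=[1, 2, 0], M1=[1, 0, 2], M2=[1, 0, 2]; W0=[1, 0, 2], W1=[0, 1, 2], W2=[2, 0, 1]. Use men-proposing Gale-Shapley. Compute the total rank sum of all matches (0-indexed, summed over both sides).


Step 1: Run Gale-Shapley (men propose, women hold best offer):
  M0 proposes to W1; she accepts
  M1 proposes to W1; rejected
  M1 proposes to W0; she accepts
  M2 proposes to W1; rejected
  M2 proposes to W0; rejected
  M2 proposes to W2; she accepts
Step 2: Final matching: W0-M1, W1-M0, W2-M2
Step 3: 0-indexed ranks (man's rank of his match, then woman's): 1 + 0 + 0 + 0 + 2 + 0
Step 4: Total rank sum = 3

3


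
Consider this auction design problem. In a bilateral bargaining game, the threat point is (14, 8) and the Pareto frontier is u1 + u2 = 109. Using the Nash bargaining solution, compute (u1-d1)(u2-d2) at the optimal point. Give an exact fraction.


Step 1: The Nash solution splits surplus symmetrically above the disagreement point
Step 2: u1 = (total + d1 - d2)/2 = (109 + 14 - 8)/2 = 115/2
Step 3: u2 = (total - d1 + d2)/2 = (109 - 14 + 8)/2 = 103/2
Step 4: Nash product = (115/2 - 14) * (103/2 - 8)
Step 5: = 87/2 * 87/2 = 7569/4

7569/4


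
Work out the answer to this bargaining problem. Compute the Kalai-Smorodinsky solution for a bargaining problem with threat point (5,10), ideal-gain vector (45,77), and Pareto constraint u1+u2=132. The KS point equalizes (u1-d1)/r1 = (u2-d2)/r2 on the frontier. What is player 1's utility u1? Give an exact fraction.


Step 1: At the KS point, (u1-d1)/r1 = (u2-d2)/r2 = t and u1+u2 = 132
Step 2: u1 = d1 + r1*t and u2 = d2 + r2*t, so (d1 + r1*t) + (d2 + r2*t) = 132
Step 3: t = (132 - 5 - 10)/(45 + 77) = 117/122
Step 4: u1 = d1 + r1*t = 5 + 45 * 117/122 = 5875/122
Step 5: (Check: u2 = d2 + r2*t = 10229/122; u1+u2 = 5875/122 + 10229/122 = 132, on the frontier.)

5875/122


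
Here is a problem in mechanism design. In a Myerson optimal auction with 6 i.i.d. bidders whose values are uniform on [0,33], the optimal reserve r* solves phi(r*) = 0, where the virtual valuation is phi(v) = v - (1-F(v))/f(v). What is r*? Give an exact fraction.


Step 1: For U[0,33], F(v) = v/33 and f(v) = 1/33
Step 2: phi(v) = v - (1 - v/33)/(1/33) = v - (33 - v) = 2v - 33
Step 3: Set phi(r*) = 0: 2r* - 33 = 0
Step 4: r* = 33/2 (the number of bidders n = 6 does not enter)

33/2


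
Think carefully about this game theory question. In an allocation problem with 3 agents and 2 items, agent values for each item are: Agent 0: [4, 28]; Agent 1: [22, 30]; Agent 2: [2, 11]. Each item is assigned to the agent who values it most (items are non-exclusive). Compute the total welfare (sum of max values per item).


Step 1: For each item, find the maximum value among all agents.
Step 2: Item 0 -> Agent 1 (value 22)
Step 3: Item 1 -> Agent 1 (value 30)
Step 4: Total welfare = 22 + 30 = 52

52


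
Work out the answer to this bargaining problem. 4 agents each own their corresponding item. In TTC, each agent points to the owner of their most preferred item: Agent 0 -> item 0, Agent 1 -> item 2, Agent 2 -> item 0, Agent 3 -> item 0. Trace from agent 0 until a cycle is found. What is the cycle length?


Step 1: Trace the pointer graph from agent 0: 0 -> 0
Step 2: A cycle is detected when we revisit agent 0
Step 3: The cycle is: 0 -> 0
Step 4: Cycle length = 1

1


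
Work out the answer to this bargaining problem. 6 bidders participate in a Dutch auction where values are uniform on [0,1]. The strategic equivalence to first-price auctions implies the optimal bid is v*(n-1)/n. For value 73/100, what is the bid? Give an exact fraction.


Step 1: Dutch auctions are strategically equivalent to first-price auctions
Step 2: The equilibrium bid is b(v) = v*(n-1)/n
Step 3: b = 73/100 * 5/6
Step 4: b = 73/120

73/120


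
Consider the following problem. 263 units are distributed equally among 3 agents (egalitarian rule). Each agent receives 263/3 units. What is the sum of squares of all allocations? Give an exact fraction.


Step 1: Each agent's share = 263/3
Step 2: Square of each share = (263/3)^2 = 69169/9
Step 3: Sum of squares = 3 * 69169/9 = 69169/3

69169/3


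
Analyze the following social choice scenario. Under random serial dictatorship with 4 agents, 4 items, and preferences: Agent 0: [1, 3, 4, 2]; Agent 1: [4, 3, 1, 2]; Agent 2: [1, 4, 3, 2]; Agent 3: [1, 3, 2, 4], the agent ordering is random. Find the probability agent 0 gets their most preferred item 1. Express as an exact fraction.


Step 1: Agent 0 wants item 1
Step 2: There are 24 possible orderings of agents
Step 3: In 8 orderings, agent 0 gets item 1
Step 4: Probability = 8/24 = 1/3

1/3


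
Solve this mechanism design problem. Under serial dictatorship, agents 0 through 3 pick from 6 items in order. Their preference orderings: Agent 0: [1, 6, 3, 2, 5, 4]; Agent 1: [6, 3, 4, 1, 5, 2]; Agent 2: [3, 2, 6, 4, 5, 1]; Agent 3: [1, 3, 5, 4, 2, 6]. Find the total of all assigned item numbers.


Step 1: Agent 0 picks item 1
Step 2: Agent 1 picks item 6
Step 3: Agent 2 picks item 3
Step 4: Agent 3 picks item 5
Step 5: Sum = 1 + 6 + 3 + 5 = 15

15


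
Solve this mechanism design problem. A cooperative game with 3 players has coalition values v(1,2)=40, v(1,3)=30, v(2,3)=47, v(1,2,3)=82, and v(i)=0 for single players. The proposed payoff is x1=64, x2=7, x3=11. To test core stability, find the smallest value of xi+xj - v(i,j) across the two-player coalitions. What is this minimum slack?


Step 1: Slack for coalition (1,2): x1+x2 - v12 = 71 - 40 = 31
Step 2: Slack for coalition (1,3): x1+x3 - v13 = 75 - 30 = 45
Step 3: Slack for coalition (2,3): x2+x3 - v23 = 18 - 47 = -29
Step 4: Minimum slack = min(31, 45, -29) = -29, attained by (2,3); coalition (2,3) can block (slack < 0), so the allocation is not in the core

-29


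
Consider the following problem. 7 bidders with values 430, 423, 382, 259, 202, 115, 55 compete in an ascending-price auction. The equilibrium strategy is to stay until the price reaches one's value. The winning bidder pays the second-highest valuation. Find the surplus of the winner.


Step 1: Identify the highest value: 430
Step 2: Identify the second-highest value: 423
Step 3: The final price = second-highest value = 423
Step 4: Surplus = 430 - 423 = 7

7


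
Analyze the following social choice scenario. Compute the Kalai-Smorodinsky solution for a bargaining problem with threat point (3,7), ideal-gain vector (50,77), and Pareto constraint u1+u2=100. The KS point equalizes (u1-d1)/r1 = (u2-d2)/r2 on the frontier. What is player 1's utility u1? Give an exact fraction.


Step 1: At the KS point, (u1-d1)/r1 = (u2-d2)/r2 = t and u1+u2 = 100
Step 2: u1 = d1 + r1*t and u2 = d2 + r2*t, so (d1 + r1*t) + (d2 + r2*t) = 100
Step 3: t = (100 - 3 - 7)/(50 + 77) = 90/127
Step 4: u1 = d1 + r1*t = 3 + 50 * 90/127 = 4881/127
Step 5: (Check: u2 = d2 + r2*t = 7819/127; u1+u2 = 4881/127 + 7819/127 = 100, on the frontier.)

4881/127


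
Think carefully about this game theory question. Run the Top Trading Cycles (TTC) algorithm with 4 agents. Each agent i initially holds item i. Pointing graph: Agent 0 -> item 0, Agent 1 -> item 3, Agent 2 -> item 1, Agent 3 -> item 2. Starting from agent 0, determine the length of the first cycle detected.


Step 1: Trace the pointer graph from agent 0: 0 -> 0
Step 2: A cycle is detected when we revisit agent 0
Step 3: The cycle is: 0 -> 0
Step 4: Cycle length = 1

1


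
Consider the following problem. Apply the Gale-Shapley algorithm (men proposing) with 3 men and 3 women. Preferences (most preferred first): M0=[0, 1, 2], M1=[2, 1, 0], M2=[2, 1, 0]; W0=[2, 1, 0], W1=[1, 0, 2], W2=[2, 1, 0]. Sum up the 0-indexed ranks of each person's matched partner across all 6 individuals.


Step 1: Run Gale-Shapley (men propose, women hold best offer):
  M0 proposes to W0; she accepts
  M1 proposes to W2; she accepts
  M2 proposes to W2; she switches from M1
  M1 proposes to W1; she accepts
Step 2: Final matching: W0-M0, W1-M1, W2-M2
Step 3: 0-indexed ranks (man's rank of his match, then woman's): 0 + 2 + 1 + 0 + 0 + 0
Step 4: Total rank sum = 3

3


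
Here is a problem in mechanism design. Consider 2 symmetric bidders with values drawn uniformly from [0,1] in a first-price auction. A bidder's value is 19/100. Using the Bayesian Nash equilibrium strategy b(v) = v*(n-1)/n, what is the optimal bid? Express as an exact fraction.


Step 1: The symmetric BNE bidding function is b(v) = v * (n-1) / n
Step 2: Substitute v = 19/100 and n = 2
Step 3: b = 19/100 * 1/2
Step 4: b = 19/200

19/200


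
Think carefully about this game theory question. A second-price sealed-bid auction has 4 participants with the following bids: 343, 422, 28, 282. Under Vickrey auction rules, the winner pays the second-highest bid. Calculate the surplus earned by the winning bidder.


Step 1: Sort bids in descending order: 422, 343, 282, 28
Step 2: The winning bid is the highest: 422
Step 3: The payment equals the second-highest bid: 343
Step 4: Surplus = winner's bid - payment = 422 - 343 = 79

79


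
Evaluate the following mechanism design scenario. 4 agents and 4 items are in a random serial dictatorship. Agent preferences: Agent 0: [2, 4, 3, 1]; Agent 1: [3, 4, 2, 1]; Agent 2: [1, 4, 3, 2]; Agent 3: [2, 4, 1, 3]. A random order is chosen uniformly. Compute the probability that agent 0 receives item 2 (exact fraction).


Step 1: Agent 0 wants item 2
Step 2: There are 24 possible orderings of agents
Step 3: In 12 orderings, agent 0 gets item 2
Step 4: Probability = 12/24 = 1/2

1/2


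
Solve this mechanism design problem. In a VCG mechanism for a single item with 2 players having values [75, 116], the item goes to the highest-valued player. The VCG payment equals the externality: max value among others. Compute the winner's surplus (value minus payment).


Step 1: The winner is the agent with the highest value: agent 1 with value 116
Step 2: Values of other agents: [75]
Step 3: VCG payment = max of others' values = 75
Step 4: Surplus = 116 - 75 = 41

41


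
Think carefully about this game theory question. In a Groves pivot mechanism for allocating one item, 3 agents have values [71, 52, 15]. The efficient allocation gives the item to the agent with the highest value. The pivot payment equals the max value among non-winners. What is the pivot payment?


Step 1: The efficient winner is agent 0 with value 71
Step 2: Other agents' values: [52, 15]
Step 3: Pivot payment = max(others) = 52
Step 4: The winner pays 52

52


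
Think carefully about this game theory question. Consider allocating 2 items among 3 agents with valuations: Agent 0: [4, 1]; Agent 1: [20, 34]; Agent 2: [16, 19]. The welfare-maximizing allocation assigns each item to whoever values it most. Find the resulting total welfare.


Step 1: For each item, find the maximum value among all agents.
Step 2: Item 0 -> Agent 1 (value 20)
Step 3: Item 1 -> Agent 1 (value 34)
Step 4: Total welfare = 20 + 34 = 54

54


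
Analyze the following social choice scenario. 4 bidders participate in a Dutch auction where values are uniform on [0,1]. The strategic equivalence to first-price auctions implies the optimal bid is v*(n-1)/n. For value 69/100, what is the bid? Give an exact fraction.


Step 1: Dutch auctions are strategically equivalent to first-price auctions
Step 2: The equilibrium bid is b(v) = v*(n-1)/n
Step 3: b = 69/100 * 3/4
Step 4: b = 207/400

207/400


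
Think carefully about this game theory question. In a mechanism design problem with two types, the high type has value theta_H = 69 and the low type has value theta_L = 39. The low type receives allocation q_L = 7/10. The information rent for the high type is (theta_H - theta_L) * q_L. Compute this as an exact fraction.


Step 1: theta_H - theta_L = 69 - 39 = 30
Step 2: Information rent = (theta_H - theta_L) * q_L
Step 3: = 30 * 7/10
Step 4: = 21

21


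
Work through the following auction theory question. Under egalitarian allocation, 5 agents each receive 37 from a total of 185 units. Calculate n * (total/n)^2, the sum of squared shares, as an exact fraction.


Step 1: Each agent's share = 185/5 = 37
Step 2: Square of each share = (37)^2 = 1369
Step 3: Sum of squares = 5 * 1369 = 6845

6845


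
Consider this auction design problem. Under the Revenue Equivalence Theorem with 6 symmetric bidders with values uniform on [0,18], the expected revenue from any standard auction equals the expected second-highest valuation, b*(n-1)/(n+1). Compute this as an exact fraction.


Step 1: By Revenue Equivalence, expected revenue = b*(n-1)/(n+1)
Step 2: Substituting n = 6, b = 18
Step 3: Revenue = 18*(6-1)/(6+1) = 18*5/7
Step 4: Revenue = 90/7

90/7


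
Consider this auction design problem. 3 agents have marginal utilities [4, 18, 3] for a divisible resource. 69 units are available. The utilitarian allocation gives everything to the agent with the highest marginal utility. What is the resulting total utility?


Step 1: The marginal utilities are [4, 18, 3]
Step 2: The highest marginal utility is 18
Step 3: All 69 units go to that agent
Step 4: Total utility = 18 * 69 = 1242

1242


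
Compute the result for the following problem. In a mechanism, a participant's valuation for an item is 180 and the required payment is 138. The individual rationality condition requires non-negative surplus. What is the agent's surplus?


Step 1: Surplus = value - payment = 180 - 138 = 42
Step 2: IR is satisfied (surplus >= 0)

42


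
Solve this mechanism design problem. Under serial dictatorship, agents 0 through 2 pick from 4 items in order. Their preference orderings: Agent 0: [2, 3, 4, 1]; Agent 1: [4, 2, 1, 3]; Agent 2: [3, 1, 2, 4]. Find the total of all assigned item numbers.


Step 1: Agent 0 picks item 2
Step 2: Agent 1 picks item 4
Step 3: Agent 2 picks item 3
Step 4: Sum = 2 + 4 + 3 = 9

9


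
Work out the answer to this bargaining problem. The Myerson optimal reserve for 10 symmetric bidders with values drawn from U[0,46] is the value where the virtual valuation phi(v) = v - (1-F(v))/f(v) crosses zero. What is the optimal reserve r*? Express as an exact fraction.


Step 1: For U[0,46], F(v) = v/46 and f(v) = 1/46
Step 2: phi(v) = v - (1 - v/46)/(1/46) = v - (46 - v) = 2v - 46
Step 3: Set phi(r*) = 0: 2r* - 46 = 0
Step 4: r* = 46/2 = 23 (the number of bidders n = 10 does not enter)

23


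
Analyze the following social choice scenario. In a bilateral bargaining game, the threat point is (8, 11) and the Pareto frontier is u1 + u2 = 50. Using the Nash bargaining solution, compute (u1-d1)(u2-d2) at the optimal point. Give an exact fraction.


Step 1: The Nash solution splits surplus symmetrically above the disagreement point
Step 2: u1 = (total + d1 - d2)/2 = (50 + 8 - 11)/2 = 47/2
Step 3: u2 = (total - d1 + d2)/2 = (50 - 8 + 11)/2 = 53/2
Step 4: Nash product = (47/2 - 8) * (53/2 - 11)
Step 5: = 31/2 * 31/2 = 961/4

961/4


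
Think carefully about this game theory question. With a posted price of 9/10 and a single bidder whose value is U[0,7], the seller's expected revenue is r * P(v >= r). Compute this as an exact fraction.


Step 1: Posted price r = 9/10, value support [0,7]
Step 2: P(v >= r) = (7 - 9/10)/7 = 61/70
Step 3: Expected revenue = r * P(v >= r) = 9/10 * 61/70
Step 4: Revenue = 549/700

549/700


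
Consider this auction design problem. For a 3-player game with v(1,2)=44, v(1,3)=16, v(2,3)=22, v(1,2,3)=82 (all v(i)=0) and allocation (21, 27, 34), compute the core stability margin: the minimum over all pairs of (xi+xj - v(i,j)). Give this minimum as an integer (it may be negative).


Step 1: Slack for coalition (1,2): x1+x2 - v12 = 48 - 44 = 4
Step 2: Slack for coalition (1,3): x1+x3 - v13 = 55 - 16 = 39
Step 3: Slack for coalition (2,3): x2+x3 - v23 = 61 - 22 = 39
Step 4: Minimum slack = min(4, 39, 39) = 4, attained by (1,2); no pair can gain by deviating, so the allocation is in the core

4


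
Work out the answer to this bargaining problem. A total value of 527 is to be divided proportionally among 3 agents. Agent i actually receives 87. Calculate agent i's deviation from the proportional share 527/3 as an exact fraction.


Step 1: Proportional share = 527/3
Step 2: Agent's actual allocation = 87
Step 3: Excess = 87 - 527/3 = -266/3

-266/3


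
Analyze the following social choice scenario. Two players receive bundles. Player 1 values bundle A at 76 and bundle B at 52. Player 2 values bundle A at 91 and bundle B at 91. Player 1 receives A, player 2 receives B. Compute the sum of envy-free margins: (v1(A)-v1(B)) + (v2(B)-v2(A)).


Step 1: Player 1's margin = v1(A) - v1(B) = 76 - 52 = 24
Step 2: Player 2's margin = v2(B) - v2(A) = 91 - 91 = 0
Step 3: Total margin = 24 + 0 = 24

24


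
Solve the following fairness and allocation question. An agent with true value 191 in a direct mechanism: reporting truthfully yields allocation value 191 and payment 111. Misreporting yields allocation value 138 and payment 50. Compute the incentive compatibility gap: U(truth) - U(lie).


Step 1: U(truth) = value - payment = 191 - 111 = 80
Step 2: U(lie) = allocation - payment = 138 - 50 = 88
Step 3: IC gap = 80 - 88 = -8

-8


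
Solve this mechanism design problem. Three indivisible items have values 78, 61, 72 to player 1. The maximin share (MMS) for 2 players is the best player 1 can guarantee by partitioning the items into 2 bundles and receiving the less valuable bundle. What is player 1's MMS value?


Step 1: Item values = 78, 61, 72
Step 2: Enumerate all 2-bundle partitions and take the smaller bundle:
  Partition 1: {78} vs {61,72} -> bundles 78, 133; min = 78
  Partition 2: {61} vs {78,72} -> bundles 61, 150; min = 61
  Partition 3: {72} vs {78,61} -> bundles 72, 139; min = 72
Step 3: MMS = max(78, 61, 72) = 78

78


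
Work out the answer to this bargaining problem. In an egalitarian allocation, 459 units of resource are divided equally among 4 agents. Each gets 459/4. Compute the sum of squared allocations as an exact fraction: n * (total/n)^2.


Step 1: Each agent's share = 459/4
Step 2: Square of each share = (459/4)^2 = 210681/16
Step 3: Sum of squares = 4 * 210681/16 = 210681/4

210681/4


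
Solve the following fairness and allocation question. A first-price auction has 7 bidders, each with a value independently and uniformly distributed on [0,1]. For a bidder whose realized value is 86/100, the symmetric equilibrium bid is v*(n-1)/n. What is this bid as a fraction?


Step 1: The symmetric BNE bidding function is b(v) = v * (n-1) / n
Step 2: Substitute v = 43/50 and n = 7
Step 3: b = 43/50 * 6/7
Step 4: b = 129/175

129/175


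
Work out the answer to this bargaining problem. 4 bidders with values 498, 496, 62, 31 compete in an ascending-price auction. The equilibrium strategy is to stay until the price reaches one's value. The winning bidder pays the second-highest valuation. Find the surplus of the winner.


Step 1: Identify the highest value: 498
Step 2: Identify the second-highest value: 496
Step 3: The final price = second-highest value = 496
Step 4: Surplus = 498 - 496 = 2

2


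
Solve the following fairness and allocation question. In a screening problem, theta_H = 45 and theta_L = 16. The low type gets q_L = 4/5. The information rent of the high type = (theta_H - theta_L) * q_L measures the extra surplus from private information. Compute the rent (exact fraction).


Step 1: theta_H - theta_L = 45 - 16 = 29
Step 2: Information rent = (theta_H - theta_L) * q_L
Step 3: = 29 * 4/5
Step 4: = 116/5

116/5


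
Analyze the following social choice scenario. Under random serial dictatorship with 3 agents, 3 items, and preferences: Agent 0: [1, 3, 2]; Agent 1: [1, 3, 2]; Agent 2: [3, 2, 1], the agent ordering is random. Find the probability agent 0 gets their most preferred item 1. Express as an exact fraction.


Step 1: Agent 0 wants item 1
Step 2: There are 6 possible orderings of agents
Step 3: In 3 orderings, agent 0 gets item 1
Step 4: Probability = 3/6 = 1/2

1/2


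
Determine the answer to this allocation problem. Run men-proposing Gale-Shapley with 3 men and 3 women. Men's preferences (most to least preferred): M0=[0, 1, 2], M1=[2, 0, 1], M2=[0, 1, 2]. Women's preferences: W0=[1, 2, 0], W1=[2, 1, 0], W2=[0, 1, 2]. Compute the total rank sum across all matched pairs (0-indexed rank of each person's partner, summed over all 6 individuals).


Step 1: Run Gale-Shapley (men propose, women hold best offer):
  M0 proposes to W0; she accepts
  M1 proposes to W2; she accepts
  M2 proposes to W0; she switches from M0
  M0 proposes to W1; she accepts
Step 2: Final matching: W0-M2, W1-M0, W2-M1
Step 3: 0-indexed ranks (man's rank of his match, then woman's): 0 + 1 + 1 + 2 + 0 + 1
Step 4: Total rank sum = 5

5


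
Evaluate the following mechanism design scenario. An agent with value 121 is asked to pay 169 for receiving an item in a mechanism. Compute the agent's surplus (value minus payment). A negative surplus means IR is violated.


Step 1: Surplus = value - payment = 121 - 169 = -48
Step 2: IR is violated (surplus < 0)

-48


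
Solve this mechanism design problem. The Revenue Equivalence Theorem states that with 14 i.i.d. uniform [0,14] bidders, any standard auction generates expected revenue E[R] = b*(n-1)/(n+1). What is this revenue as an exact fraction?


Step 1: By Revenue Equivalence, expected revenue = b*(n-1)/(n+1)
Step 2: Substituting n = 14, b = 14
Step 3: Revenue = 14*(14-1)/(14+1) = 14*13/15
Step 4: Revenue = 182/15

182/15


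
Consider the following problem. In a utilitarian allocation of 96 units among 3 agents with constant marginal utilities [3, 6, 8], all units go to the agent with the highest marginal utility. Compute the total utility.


Step 1: The marginal utilities are [3, 6, 8]
Step 2: The highest marginal utility is 8
Step 3: All 96 units go to that agent
Step 4: Total utility = 8 * 96 = 768

768


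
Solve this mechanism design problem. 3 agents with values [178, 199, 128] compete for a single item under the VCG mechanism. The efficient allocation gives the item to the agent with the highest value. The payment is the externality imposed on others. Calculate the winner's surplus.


Step 1: The winner is the agent with the highest value: agent 1 with value 199
Step 2: Values of other agents: [178, 128]
Step 3: VCG payment = max of others' values = 178
Step 4: Surplus = 199 - 178 = 21

21


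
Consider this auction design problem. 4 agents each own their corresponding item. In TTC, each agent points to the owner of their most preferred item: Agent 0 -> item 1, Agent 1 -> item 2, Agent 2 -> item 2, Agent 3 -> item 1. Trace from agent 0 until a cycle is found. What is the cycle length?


Step 1: Trace the pointer graph from agent 0: 0 -> 1 -> 2 -> 2
Step 2: A cycle is detected when we revisit agent 2
Step 3: The cycle is: 2 -> 2
Step 4: Cycle length = 1

1


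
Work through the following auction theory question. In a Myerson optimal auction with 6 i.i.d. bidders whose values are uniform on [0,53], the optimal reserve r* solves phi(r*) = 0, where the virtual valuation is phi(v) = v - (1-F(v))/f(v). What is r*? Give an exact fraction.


Step 1: For U[0,53], F(v) = v/53 and f(v) = 1/53
Step 2: phi(v) = v - (1 - v/53)/(1/53) = v - (53 - v) = 2v - 53
Step 3: Set phi(r*) = 0: 2r* - 53 = 0
Step 4: r* = 53/2 (the number of bidders n = 6 does not enter)

53/2


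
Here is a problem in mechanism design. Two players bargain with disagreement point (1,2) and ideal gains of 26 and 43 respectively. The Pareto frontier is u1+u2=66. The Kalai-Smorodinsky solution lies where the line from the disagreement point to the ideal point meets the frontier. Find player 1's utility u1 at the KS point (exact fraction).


Step 1: At the KS point, (u1-d1)/r1 = (u2-d2)/r2 = t and u1+u2 = 66
Step 2: u1 = d1 + r1*t and u2 = d2 + r2*t, so (d1 + r1*t) + (d2 + r2*t) = 66
Step 3: t = (66 - 1 - 2)/(26 + 43) = 63/69 = 21/23
Step 4: u1 = d1 + r1*t = 1 + 26 * 21/23 = 569/23
Step 5: (Check: u2 = d2 + r2*t = 949/23; u1+u2 = 569/23 + 949/23 = 66, on the frontier.)

569/23


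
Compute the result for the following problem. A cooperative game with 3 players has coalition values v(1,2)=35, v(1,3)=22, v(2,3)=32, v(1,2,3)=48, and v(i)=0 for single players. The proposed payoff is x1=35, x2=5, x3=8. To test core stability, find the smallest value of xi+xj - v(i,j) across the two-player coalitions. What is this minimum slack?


Step 1: Slack for coalition (1,2): x1+x2 - v12 = 40 - 35 = 5
Step 2: Slack for coalition (1,3): x1+x3 - v13 = 43 - 22 = 21
Step 3: Slack for coalition (2,3): x2+x3 - v23 = 13 - 32 = -19
Step 4: Minimum slack = min(5, 21, -19) = -19, attained by (2,3); coalition (2,3) can block (slack < 0), so the allocation is not in the core

-19


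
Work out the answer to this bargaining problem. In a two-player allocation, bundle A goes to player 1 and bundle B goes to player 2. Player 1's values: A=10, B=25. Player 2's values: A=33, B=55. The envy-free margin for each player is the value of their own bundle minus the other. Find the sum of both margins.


Step 1: Player 1's margin = v1(A) - v1(B) = 10 - 25 = -15
Step 2: Player 2's margin = v2(B) - v2(A) = 55 - 33 = 22
Step 3: Total margin = -15 + 22 = 7

7


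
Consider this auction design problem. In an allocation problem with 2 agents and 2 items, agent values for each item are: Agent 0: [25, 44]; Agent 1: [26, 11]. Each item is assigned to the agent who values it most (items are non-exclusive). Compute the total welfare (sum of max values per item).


Step 1: For each item, find the maximum value among all agents.
Step 2: Item 0 -> Agent 1 (value 26)
Step 3: Item 1 -> Agent 0 (value 44)
Step 4: Total welfare = 26 + 44 = 70

70


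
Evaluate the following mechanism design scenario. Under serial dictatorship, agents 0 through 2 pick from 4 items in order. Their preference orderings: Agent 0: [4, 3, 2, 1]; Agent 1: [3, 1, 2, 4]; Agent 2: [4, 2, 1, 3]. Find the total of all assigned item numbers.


Step 1: Agent 0 picks item 4
Step 2: Agent 1 picks item 3
Step 3: Agent 2 picks item 2
Step 4: Sum = 4 + 3 + 2 = 9

9


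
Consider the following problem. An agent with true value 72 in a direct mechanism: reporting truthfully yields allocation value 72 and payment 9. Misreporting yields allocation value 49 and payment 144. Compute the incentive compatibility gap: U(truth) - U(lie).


Step 1: U(truth) = value - payment = 72 - 9 = 63
Step 2: U(lie) = allocation - payment = 49 - 144 = -95
Step 3: IC gap = 63 - (-95) = 158

158


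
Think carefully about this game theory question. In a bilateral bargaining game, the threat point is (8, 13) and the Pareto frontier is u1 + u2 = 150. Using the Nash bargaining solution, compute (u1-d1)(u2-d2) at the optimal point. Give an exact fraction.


Step 1: The Nash solution splits surplus symmetrically above the disagreement point
Step 2: u1 = (total + d1 - d2)/2 = (150 + 8 - 13)/2 = 145/2
Step 3: u2 = (total - d1 + d2)/2 = (150 - 8 + 13)/2 = 155/2
Step 4: Nash product = (145/2 - 8) * (155/2 - 13)
Step 5: = 129/2 * 129/2 = 16641/4

16641/4


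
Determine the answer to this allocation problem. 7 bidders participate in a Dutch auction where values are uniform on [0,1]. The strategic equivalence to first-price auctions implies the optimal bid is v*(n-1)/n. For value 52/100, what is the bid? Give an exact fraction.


Step 1: Dutch auctions are strategically equivalent to first-price auctions
Step 2: The equilibrium bid is b(v) = v*(n-1)/n
Step 3: b = 13/25 * 6/7
Step 4: b = 78/175

78/175


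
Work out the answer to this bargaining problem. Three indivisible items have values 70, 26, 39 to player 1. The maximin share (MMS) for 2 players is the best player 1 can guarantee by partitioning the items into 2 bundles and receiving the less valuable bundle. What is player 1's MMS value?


Step 1: Item values = 70, 26, 39
Step 2: Enumerate all 2-bundle partitions and take the smaller bundle:
  Partition 1: {70} vs {26,39} -> bundles 70, 65; min = 65
  Partition 2: {26} vs {70,39} -> bundles 26, 109; min = 26
  Partition 3: {39} vs {70,26} -> bundles 39, 96; min = 39
Step 3: MMS = max(65, 26, 39) = 65

65


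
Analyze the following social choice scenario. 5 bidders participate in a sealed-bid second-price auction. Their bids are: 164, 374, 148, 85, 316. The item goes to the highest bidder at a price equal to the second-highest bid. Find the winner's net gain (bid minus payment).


Step 1: Sort bids in descending order: 374, 316, 164, 148, 85
Step 2: The winning bid is the highest: 374
Step 3: The payment equals the second-highest bid: 316
Step 4: Surplus = winner's bid - payment = 374 - 316 = 58

58


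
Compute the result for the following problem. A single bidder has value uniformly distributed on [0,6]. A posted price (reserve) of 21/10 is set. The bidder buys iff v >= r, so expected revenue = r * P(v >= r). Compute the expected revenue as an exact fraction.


Step 1: Posted price r = 21/10, value support [0,6]
Step 2: P(v >= r) = (6 - 21/10)/6 = 13/20
Step 3: Expected revenue = r * P(v >= r) = 21/10 * 13/20
Step 4: Revenue = 273/200

273/200


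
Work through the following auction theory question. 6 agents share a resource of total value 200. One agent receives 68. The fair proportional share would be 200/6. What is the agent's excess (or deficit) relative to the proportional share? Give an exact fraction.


Step 1: Proportional share = 200/6 = 100/3
Step 2: Agent's actual allocation = 68
Step 3: Excess = 68 - 100/3 = 104/3

104/3


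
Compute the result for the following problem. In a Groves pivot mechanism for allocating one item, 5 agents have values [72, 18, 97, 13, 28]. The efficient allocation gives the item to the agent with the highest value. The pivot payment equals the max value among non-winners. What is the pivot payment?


Step 1: The efficient winner is agent 2 with value 97
Step 2: Other agents' values: [72, 18, 13, 28]
Step 3: Pivot payment = max(others) = 72
Step 4: The winner pays 72

72


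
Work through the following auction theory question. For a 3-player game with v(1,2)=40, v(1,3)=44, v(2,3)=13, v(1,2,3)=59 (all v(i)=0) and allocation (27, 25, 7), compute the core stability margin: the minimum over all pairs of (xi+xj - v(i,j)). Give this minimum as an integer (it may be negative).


Step 1: Slack for coalition (1,2): x1+x2 - v12 = 52 - 40 = 12
Step 2: Slack for coalition (1,3): x1+x3 - v13 = 34 - 44 = -10
Step 3: Slack for coalition (2,3): x2+x3 - v23 = 32 - 13 = 19
Step 4: Minimum slack = min(12, -10, 19) = -10, attained by (1,3); coalition (1,3) can block (slack < 0), so the allocation is not in the core

-10


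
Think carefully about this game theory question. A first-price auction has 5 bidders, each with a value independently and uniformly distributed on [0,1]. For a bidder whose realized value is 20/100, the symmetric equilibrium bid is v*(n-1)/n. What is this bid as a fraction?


Step 1: The symmetric BNE bidding function is b(v) = v * (n-1) / n
Step 2: Substitute v = 1/5 and n = 5
Step 3: b = 1/5 * 4/5
Step 4: b = 4/25

4/25


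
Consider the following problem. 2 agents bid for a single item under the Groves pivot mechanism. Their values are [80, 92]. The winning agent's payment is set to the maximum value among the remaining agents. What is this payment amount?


Step 1: The efficient winner is agent 1 with value 92
Step 2: Other agents' values: [80]
Step 3: Pivot payment = max(others) = 80
Step 4: The winner pays 80

80


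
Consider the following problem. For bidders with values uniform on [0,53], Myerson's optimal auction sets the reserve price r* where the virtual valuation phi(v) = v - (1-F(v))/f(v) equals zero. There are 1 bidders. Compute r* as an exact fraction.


Step 1: For U[0,53], F(v) = v/53 and f(v) = 1/53
Step 2: phi(v) = v - (1 - v/53)/(1/53) = v - (53 - v) = 2v - 53
Step 3: Set phi(r*) = 0: 2r* - 53 = 0
Step 4: r* = 53/2 (the number of bidders n = 1 does not enter)

53/2


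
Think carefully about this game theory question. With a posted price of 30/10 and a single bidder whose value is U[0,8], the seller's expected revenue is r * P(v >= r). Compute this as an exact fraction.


Step 1: Posted price r = 3, value support [0,8]
Step 2: P(v >= r) = (8 - 3)/8 = 5/8
Step 3: Expected revenue = r * P(v >= r) = 3 * 5/8
Step 4: Revenue = 15/8

15/8


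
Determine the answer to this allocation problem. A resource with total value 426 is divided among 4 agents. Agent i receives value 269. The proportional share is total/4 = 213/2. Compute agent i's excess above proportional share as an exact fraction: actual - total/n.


Step 1: Proportional share = 426/4 = 213/2
Step 2: Agent's actual allocation = 269
Step 3: Excess = 269 - 213/2 = 325/2

325/2


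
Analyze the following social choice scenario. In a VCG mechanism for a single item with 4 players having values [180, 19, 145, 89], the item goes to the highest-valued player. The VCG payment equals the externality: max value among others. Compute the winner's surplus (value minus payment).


Step 1: The winner is the agent with the highest value: agent 0 with value 180
Step 2: Values of other agents: [19, 145, 89]
Step 3: VCG payment = max of others' values = 145
Step 4: Surplus = 180 - 145 = 35

35


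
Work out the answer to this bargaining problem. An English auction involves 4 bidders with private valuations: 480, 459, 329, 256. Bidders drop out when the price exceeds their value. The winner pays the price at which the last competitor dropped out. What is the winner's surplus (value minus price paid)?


Step 1: Identify the highest value: 480
Step 2: Identify the second-highest value: 459
Step 3: The final price = second-highest value = 459
Step 4: Surplus = 480 - 459 = 21

21


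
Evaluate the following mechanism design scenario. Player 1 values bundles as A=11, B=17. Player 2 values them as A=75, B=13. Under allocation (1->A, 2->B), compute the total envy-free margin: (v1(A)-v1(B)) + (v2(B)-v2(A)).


Step 1: Player 1's margin = v1(A) - v1(B) = 11 - 17 = -6
Step 2: Player 2's margin = v2(B) - v2(A) = 13 - 75 = -62
Step 3: Total margin = -6 + -62 = -68

-68
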